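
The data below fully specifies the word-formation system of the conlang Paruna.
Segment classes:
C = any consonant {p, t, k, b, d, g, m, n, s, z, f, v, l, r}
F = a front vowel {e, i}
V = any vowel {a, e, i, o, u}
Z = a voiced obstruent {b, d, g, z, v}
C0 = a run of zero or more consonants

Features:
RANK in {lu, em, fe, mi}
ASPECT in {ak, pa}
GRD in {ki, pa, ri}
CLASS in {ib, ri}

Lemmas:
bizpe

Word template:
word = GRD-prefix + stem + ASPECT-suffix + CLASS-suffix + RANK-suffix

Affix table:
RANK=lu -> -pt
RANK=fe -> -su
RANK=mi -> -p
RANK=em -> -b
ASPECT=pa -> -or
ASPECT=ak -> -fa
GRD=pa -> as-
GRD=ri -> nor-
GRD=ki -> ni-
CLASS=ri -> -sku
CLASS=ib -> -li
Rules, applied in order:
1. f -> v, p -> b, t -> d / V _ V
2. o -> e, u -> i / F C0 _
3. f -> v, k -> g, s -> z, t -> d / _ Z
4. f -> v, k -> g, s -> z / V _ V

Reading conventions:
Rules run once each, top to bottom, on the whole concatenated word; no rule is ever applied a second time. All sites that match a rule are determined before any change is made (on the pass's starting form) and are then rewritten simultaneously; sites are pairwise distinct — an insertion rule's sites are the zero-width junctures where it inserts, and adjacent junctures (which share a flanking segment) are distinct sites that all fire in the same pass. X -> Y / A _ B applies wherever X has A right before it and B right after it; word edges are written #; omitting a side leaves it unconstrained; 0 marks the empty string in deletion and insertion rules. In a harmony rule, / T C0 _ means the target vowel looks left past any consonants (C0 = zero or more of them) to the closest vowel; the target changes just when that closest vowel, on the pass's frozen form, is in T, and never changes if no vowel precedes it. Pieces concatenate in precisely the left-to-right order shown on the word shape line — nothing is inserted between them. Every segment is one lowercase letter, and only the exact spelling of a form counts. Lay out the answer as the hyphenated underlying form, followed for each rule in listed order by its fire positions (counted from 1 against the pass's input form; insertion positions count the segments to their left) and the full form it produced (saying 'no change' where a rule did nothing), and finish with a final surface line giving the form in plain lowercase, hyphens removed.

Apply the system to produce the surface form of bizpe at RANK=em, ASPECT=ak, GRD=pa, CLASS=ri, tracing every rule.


underlying: as-bizpe-fa-sku-b
1. f -> v, p -> b, t -> d / V _ V: fires at position(s) 8: asbizpevaskub
2. o -> e, u -> i / F C0 _: no change
3. f -> v, k -> g, s -> z, t -> d / _ Z: fires at position(s) 2: azbizpevaskub
4. f -> v, k -> g, s -> z / V _ V: no change
surface: azbizpevaskub


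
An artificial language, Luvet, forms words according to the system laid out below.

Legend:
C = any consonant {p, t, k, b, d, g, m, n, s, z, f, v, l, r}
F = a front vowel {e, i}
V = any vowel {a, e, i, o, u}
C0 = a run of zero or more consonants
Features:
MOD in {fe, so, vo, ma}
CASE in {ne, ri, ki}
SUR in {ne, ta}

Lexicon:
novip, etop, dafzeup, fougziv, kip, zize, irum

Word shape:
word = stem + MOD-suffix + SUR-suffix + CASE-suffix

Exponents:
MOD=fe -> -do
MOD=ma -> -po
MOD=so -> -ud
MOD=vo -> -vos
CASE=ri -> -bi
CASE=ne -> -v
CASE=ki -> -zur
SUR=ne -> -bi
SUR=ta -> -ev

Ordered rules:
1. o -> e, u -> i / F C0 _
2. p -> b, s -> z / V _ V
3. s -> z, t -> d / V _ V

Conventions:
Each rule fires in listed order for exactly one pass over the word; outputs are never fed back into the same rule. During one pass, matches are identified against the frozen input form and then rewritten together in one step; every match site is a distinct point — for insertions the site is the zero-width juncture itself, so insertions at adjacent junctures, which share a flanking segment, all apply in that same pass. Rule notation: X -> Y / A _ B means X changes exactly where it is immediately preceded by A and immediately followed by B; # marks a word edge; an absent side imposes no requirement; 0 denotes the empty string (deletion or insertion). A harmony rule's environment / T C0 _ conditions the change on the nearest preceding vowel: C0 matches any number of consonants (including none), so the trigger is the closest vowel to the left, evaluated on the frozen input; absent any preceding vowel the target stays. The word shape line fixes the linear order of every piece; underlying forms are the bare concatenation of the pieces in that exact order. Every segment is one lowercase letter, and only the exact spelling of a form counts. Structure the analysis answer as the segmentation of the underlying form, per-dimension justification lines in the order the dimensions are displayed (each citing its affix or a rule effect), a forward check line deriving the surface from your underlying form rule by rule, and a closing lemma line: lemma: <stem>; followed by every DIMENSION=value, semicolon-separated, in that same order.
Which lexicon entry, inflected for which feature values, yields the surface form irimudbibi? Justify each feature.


underlying: irum-ud-bi-bi
MOD=so - signalled by the affix -ud
CASE=ri - signalled by the affix -bi
SUR=ne - signalled by the affix -bi
check: irumudbibi -> irimudbibi -> irimudbibi -> irimudbibi
lemma: irum; MOD=so; CASE=ri; SUR=ne


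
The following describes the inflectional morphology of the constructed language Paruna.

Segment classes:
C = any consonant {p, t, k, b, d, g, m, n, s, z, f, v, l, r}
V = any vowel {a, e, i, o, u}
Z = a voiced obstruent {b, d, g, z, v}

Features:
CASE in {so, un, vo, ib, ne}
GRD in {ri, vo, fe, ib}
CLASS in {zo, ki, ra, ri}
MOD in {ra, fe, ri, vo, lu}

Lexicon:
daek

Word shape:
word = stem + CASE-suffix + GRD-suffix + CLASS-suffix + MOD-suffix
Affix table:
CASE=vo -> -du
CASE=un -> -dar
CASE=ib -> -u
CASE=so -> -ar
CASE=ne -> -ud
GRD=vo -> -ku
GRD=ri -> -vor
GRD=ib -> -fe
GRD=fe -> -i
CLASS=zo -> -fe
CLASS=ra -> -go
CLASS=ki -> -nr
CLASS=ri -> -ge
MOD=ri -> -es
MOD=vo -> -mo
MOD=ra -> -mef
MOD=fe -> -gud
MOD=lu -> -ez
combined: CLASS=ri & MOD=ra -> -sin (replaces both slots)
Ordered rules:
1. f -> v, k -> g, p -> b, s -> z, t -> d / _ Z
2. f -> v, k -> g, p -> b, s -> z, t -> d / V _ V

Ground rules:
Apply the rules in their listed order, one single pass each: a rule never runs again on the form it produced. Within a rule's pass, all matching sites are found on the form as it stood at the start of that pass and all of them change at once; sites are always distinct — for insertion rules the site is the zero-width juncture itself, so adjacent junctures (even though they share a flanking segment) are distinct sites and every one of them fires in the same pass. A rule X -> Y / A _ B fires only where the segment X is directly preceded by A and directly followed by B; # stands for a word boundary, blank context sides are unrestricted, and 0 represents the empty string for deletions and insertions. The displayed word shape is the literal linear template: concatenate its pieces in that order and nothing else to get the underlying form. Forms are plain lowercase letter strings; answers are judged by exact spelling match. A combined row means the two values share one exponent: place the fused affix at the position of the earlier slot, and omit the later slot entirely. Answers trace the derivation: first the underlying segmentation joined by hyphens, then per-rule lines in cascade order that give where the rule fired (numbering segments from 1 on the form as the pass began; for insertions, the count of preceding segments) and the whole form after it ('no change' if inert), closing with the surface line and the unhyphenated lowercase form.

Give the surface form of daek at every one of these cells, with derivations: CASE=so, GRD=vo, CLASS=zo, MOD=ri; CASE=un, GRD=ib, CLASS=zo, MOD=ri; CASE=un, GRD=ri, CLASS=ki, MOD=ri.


cell CASE=so, GRD=vo, CLASS=zo, MOD=ri:
underlying: daek-ar-ku-fe-es
1. f -> v, k -> g, p -> b, s -> z, t -> d / _ Z: no change
2. f -> v, k -> g, p -> b, s -> z, t -> d / V _ V: fires at position(s) 4, 9: daegarkuvees
surface: daegarkuvees

cell CASE=un, GRD=ib, CLASS=zo, MOD=ri:
underlying: daek-dar-fe-fe-es
1. f -> v, k -> g, p -> b, s -> z, t -> d / _ Z: fires at position(s) 4: daegdarfefees
2. f -> v, k -> g, p -> b, s -> z, t -> d / V _ V: fires at position(s) 10: daegdarfevees
surface: daegdarfevees

cell CASE=un, GRD=ri, CLASS=ki, MOD=ri:
underlying: daek-dar-vor-nr-es
1. f -> v, k -> g, p -> b, s -> z, t -> d / _ Z: fires at position(s) 4: daegdarvornres
2. f -> v, k -> g, p -> b, s -> z, t -> d / V _ V: no change
surface: daegdarvornres


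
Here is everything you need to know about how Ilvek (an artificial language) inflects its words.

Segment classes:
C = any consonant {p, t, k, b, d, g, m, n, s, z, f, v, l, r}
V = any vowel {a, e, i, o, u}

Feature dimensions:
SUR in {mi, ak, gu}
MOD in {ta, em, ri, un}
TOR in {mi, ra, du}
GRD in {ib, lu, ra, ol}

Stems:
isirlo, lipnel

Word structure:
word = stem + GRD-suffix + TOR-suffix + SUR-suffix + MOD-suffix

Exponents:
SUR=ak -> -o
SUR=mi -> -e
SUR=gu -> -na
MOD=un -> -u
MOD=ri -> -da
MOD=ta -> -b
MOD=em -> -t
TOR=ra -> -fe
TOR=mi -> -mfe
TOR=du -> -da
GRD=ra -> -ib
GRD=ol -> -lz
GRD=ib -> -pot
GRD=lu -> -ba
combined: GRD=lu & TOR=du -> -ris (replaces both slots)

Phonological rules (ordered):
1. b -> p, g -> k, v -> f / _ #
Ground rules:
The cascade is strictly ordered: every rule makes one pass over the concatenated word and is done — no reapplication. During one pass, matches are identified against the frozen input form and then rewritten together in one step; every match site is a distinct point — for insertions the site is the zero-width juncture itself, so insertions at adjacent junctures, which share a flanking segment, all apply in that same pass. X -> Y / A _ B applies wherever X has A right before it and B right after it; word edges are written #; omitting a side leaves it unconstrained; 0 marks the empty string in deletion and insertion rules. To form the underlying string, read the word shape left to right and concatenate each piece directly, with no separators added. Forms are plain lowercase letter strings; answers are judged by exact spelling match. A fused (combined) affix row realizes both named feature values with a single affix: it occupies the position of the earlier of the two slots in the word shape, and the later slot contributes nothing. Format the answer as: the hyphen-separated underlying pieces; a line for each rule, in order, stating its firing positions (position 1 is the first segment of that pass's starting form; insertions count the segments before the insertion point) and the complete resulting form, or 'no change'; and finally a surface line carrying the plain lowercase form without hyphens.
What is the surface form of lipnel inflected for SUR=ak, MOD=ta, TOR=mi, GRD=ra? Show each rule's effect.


underlying: lipnel-ib-mfe-o-b
1. b -> p, g -> k, v -> f / _ #: fires at position(s) 13: lipnelibmfeop
surface: lipnelibmfeop


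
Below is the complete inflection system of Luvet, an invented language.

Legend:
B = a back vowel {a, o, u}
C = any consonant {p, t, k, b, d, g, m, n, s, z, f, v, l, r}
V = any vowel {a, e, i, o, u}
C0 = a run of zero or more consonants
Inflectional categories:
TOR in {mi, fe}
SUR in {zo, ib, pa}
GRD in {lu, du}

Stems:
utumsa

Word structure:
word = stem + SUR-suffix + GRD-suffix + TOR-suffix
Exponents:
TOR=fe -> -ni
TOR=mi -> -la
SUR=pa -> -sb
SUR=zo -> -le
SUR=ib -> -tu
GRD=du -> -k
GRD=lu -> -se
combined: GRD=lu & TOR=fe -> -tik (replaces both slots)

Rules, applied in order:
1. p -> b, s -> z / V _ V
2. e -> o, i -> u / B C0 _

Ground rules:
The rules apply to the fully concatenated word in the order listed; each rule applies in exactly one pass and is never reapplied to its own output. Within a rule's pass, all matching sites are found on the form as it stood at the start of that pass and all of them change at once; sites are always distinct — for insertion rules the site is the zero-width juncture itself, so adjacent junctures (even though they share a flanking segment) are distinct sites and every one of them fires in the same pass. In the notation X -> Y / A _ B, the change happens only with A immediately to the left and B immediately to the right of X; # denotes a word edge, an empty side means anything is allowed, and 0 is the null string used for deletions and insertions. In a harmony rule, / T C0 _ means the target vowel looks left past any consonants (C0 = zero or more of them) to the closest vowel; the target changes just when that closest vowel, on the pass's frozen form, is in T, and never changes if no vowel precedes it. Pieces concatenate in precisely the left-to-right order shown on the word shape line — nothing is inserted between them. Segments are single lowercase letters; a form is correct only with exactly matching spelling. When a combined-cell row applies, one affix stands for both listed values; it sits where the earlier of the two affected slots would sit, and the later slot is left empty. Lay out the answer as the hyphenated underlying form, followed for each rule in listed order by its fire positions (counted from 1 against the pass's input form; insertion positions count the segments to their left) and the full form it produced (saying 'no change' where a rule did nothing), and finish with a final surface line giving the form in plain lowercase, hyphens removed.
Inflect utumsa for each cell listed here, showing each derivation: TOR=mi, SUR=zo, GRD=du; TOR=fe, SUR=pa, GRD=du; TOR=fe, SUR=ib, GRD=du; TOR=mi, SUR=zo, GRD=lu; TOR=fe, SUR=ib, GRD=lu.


cell TOR=mi, SUR=zo, GRD=du:
underlying: utumsa-le-k-la
1. p -> b, s -> z / V _ V: no change
2. e -> o, i -> u / B C0 _: fires at position(s) 8: utumsalokla
surface: utumsalokla

cell TOR=fe, SUR=pa, GRD=du:
underlying: utumsa-sb-k-ni
1. p -> b, s -> z / V _ V: no change
2. e -> o, i -> u / B C0 _: fires at position(s) 11: utumsasbknu
surface: utumsasbknu

cell TOR=fe, SUR=ib, GRD=du:
underlying: utumsa-tu-k-ni
1. p -> b, s -> z / V _ V: no change
2. e -> o, i -> u / B C0 _: fires at position(s) 11: utumsatuknu
surface: utumsatuknu

cell TOR=mi, SUR=zo, GRD=lu:
underlying: utumsa-le-se-la
1. p -> b, s -> z / V _ V: fires at position(s) 9: utumsalezela
2. e -> o, i -> u / B C0 _: fires at position(s) 8: utumsalozela
surface: utumsalozela

cell TOR=fe, SUR=ib, GRD=lu:
underlying: utumsa-tu-tik
1. p -> b, s -> z / V _ V: no change
2. e -> o, i -> u / B C0 _: fires at position(s) 10: utumsatutuk
surface: utumsatutuk


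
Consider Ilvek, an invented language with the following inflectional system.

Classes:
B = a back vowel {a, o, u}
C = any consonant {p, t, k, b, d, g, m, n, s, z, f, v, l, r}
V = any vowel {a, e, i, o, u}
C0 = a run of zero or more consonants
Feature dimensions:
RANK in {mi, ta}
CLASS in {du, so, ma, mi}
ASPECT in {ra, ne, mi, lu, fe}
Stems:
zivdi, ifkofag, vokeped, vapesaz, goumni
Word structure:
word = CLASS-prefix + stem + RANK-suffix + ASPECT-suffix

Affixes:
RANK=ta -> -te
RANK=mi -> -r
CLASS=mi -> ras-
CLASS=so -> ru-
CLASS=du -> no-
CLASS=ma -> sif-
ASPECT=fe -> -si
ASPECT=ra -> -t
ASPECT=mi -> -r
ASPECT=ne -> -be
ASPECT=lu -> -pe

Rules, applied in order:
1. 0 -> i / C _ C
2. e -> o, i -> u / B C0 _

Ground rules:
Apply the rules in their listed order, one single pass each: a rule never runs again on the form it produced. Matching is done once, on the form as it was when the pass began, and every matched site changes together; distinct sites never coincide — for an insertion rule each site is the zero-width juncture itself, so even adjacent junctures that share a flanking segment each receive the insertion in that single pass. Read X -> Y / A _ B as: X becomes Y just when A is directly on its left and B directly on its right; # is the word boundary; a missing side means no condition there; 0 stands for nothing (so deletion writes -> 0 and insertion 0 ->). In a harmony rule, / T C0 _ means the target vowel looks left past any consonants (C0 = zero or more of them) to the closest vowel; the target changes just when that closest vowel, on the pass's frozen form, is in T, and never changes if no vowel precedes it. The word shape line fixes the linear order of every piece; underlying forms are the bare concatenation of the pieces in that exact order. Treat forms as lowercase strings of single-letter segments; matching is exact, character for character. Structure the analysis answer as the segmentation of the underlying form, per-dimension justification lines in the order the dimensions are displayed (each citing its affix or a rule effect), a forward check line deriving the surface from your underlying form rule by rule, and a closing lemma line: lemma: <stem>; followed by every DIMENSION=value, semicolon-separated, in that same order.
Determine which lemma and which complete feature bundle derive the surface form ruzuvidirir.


underlying: ru-zivdi-r-r
RANK=mi - signalled by the affix -r
CLASS=so - signalled by the affix ru-
ASPECT=mi - signalled by the affix -r
check: ruzivdirr -> ruzividirir -> ruzuvidirir
lemma: zivdi; RANK=mi; CLASS=so; ASPECT=mi


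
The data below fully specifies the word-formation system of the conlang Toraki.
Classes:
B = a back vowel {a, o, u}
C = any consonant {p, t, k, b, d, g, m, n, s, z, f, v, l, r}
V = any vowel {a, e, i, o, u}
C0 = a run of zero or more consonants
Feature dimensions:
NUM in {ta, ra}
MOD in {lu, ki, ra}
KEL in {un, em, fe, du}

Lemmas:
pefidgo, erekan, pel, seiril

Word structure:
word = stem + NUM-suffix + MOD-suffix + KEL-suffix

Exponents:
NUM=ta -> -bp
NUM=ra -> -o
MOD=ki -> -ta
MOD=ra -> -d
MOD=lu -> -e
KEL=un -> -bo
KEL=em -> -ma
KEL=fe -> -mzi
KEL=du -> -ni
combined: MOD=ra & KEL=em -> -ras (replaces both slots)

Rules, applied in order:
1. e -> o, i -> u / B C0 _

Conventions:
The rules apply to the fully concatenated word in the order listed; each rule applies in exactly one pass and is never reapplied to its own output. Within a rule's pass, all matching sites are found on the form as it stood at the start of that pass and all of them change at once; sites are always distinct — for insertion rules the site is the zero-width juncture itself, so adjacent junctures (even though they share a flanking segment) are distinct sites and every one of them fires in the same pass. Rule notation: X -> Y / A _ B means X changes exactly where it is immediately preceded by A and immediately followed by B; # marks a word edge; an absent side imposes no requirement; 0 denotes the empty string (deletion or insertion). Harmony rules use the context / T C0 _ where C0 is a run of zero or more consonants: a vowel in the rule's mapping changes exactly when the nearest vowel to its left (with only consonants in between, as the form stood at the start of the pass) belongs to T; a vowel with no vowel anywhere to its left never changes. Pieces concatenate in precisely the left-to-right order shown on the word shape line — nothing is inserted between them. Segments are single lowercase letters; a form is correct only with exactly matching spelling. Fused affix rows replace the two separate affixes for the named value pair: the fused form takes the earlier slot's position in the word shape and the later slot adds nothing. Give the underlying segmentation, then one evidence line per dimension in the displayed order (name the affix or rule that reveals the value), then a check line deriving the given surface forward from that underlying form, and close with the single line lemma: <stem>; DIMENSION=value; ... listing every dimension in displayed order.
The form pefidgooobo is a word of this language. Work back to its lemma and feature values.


underlying: pefidgo-o-e-bo
NUM=ra - signalled by the affix -o
MOD=lu - signalled by the affix -e
KEL=un - signalled by the affix -bo
check: pefidgooebo -> pefidgooobo
lemma: pefidgo; NUM=ra; MOD=lu; KEL=un


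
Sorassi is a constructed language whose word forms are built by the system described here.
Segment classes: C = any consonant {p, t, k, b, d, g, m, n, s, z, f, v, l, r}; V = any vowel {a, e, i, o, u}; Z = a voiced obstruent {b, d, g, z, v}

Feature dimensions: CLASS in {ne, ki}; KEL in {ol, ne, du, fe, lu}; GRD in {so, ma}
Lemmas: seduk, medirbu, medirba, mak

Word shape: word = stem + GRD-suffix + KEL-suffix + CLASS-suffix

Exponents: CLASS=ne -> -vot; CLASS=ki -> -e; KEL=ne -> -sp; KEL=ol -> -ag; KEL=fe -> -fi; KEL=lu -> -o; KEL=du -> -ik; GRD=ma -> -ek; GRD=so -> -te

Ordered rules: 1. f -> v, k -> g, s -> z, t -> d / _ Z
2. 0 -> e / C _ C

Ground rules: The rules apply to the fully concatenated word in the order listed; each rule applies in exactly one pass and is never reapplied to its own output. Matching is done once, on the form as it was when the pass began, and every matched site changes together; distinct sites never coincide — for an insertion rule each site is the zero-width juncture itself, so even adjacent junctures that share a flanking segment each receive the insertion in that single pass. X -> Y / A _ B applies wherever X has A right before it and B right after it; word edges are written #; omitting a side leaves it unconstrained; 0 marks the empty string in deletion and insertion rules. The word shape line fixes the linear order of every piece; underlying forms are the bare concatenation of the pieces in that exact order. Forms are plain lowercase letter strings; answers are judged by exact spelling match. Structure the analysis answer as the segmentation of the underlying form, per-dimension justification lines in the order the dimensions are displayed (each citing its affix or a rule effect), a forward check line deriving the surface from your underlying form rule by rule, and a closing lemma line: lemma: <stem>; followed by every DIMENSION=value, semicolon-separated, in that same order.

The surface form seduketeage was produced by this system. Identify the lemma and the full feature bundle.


underlying: seduk-te-ag-e
CLASS=ki - signalled by the affix -e
KEL=ol - signalled by the affix -ag
GRD=so - signalled by the affix -te
check: sedukteage -> sedukteage -> seduketeage
lemma: seduk; CLASS=ki; KEL=ol; GRD=so


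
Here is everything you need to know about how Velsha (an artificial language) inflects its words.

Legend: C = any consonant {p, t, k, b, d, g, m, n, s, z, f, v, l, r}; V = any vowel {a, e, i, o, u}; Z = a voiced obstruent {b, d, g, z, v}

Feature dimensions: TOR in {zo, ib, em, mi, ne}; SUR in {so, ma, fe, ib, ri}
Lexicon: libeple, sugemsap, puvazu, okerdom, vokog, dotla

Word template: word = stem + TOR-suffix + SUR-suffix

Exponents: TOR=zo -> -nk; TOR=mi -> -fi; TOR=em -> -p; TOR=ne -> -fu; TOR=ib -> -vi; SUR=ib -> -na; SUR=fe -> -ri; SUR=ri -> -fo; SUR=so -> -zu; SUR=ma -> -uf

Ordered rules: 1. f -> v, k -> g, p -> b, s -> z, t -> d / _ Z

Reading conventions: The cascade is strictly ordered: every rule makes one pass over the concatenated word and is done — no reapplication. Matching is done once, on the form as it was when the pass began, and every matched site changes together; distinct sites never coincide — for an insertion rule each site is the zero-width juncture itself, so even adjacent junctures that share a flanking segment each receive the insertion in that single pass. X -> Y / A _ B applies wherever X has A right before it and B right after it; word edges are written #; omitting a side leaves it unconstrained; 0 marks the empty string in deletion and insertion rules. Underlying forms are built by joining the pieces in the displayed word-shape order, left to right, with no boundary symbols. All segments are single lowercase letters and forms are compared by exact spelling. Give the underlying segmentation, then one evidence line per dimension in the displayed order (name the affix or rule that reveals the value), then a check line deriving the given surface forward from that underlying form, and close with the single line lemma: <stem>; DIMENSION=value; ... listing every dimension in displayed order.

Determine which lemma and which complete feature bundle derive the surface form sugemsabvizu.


underlying: sugemsap-vi-zu
TOR=ib - signalled by the affix -vi
SUR=so - signalled by the affix -zu
check: sugemsapvizu -> sugemsabvizu
lemma: sugemsap; TOR=ib; SUR=so


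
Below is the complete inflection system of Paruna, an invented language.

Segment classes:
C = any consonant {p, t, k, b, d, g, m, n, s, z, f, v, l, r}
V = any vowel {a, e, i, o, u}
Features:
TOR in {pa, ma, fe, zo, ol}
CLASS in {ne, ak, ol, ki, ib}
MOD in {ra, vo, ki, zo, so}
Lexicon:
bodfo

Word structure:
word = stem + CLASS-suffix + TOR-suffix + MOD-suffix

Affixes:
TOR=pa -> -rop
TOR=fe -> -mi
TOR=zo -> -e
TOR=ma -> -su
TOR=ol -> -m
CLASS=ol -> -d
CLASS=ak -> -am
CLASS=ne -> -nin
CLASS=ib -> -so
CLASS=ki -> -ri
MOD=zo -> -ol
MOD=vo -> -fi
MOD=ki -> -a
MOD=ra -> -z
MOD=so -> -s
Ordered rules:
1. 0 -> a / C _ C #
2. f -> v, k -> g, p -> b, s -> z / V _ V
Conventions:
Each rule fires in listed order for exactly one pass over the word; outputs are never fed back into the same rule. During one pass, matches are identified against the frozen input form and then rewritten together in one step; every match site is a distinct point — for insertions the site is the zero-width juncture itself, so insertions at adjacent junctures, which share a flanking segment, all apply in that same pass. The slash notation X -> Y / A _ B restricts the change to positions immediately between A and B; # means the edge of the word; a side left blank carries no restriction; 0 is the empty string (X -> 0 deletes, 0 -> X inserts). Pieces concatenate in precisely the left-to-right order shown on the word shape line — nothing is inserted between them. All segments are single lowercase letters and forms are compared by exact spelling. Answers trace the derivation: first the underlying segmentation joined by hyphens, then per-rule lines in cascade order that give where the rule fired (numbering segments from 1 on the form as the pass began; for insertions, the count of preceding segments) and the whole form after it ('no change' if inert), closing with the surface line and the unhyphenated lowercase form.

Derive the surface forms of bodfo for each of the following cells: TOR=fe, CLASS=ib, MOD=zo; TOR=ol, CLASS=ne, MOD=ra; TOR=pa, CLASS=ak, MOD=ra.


cell TOR=fe, CLASS=ib, MOD=zo:
underlying: bodfo-so-mi-ol
1. 0 -> a / C _ C #: no change
2. f -> v, k -> g, p -> b, s -> z / V _ V: fires at position(s) 6: bodfozomiol
surface: bodfozomiol

cell TOR=ol, CLASS=ne, MOD=ra:
underlying: bodfo-nin-m-z
1. 0 -> a / C _ C #: inserts after position(s) 9: bodfoninmaz
2. f -> v, k -> g, p -> b, s -> z / V _ V: no change
surface: bodfoninmaz

cell TOR=pa, CLASS=ak, MOD=ra:
underlying: bodfo-am-rop-z
1. 0 -> a / C _ C #: inserts after position(s) 10: bodfoamropaz
2. f -> v, k -> g, p -> b, s -> z / V _ V: fires at position(s) 10: bodfoamrobaz
surface: bodfoamrobaz


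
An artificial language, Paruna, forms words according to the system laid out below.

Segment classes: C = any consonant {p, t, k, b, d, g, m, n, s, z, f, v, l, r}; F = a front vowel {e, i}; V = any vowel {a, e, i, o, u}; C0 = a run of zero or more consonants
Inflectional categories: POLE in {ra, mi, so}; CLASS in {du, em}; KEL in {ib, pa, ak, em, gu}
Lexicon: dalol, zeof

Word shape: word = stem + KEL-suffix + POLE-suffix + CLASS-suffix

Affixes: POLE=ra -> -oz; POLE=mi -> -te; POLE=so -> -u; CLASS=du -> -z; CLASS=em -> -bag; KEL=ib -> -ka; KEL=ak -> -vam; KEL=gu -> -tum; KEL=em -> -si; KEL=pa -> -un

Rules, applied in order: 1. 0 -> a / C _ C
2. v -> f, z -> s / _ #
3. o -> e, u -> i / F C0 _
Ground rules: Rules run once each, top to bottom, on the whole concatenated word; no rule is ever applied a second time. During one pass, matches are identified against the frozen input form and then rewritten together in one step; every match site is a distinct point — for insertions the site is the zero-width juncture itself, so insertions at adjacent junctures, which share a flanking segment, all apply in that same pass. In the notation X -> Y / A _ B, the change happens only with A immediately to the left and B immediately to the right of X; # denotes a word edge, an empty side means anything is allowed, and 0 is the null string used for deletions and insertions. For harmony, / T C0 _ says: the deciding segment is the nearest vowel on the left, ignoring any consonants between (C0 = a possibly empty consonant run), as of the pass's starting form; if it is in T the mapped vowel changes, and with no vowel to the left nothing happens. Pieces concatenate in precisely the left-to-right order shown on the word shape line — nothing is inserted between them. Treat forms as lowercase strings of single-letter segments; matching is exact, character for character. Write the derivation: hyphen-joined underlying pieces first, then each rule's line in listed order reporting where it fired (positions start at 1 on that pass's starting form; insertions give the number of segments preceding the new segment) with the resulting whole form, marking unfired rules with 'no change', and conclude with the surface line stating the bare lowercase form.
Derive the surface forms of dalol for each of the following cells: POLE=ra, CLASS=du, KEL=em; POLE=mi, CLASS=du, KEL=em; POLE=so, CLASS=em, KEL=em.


cell POLE=ra, CLASS=du, KEL=em:
underlying: dalol-si-oz-z
1. 0 -> a / C _ C: inserts after position(s) 5, 9: dalolasiozaz
2. v -> f, z -> s / _ #: fires at position(s) 12: dalolasiozas
3. o -> e, u -> i / F C0 _: fires at position(s) 9: dalolasiezas
surface: dalolasiezas

cell POLE=mi, CLASS=du, KEL=em:
underlying: dalol-si-te-z
1. 0 -> a / C _ C: inserts after position(s) 5: dalolasitez
2. v -> f, z -> s / _ #: fires at position(s) 11: dalolasites
3. o -> e, u -> i / F C0 _: no change
surface: dalolasites

cell POLE=so, CLASS=em, KEL=em:
underlying: dalol-si-u-bag
1. 0 -> a / C _ C: inserts after position(s) 5: dalolasiubag
2. v -> f, z -> s / _ #: no change
3. o -> e, u -> i / F C0 _: fires at position(s) 9: dalolasiibag
surface: dalolasiibag


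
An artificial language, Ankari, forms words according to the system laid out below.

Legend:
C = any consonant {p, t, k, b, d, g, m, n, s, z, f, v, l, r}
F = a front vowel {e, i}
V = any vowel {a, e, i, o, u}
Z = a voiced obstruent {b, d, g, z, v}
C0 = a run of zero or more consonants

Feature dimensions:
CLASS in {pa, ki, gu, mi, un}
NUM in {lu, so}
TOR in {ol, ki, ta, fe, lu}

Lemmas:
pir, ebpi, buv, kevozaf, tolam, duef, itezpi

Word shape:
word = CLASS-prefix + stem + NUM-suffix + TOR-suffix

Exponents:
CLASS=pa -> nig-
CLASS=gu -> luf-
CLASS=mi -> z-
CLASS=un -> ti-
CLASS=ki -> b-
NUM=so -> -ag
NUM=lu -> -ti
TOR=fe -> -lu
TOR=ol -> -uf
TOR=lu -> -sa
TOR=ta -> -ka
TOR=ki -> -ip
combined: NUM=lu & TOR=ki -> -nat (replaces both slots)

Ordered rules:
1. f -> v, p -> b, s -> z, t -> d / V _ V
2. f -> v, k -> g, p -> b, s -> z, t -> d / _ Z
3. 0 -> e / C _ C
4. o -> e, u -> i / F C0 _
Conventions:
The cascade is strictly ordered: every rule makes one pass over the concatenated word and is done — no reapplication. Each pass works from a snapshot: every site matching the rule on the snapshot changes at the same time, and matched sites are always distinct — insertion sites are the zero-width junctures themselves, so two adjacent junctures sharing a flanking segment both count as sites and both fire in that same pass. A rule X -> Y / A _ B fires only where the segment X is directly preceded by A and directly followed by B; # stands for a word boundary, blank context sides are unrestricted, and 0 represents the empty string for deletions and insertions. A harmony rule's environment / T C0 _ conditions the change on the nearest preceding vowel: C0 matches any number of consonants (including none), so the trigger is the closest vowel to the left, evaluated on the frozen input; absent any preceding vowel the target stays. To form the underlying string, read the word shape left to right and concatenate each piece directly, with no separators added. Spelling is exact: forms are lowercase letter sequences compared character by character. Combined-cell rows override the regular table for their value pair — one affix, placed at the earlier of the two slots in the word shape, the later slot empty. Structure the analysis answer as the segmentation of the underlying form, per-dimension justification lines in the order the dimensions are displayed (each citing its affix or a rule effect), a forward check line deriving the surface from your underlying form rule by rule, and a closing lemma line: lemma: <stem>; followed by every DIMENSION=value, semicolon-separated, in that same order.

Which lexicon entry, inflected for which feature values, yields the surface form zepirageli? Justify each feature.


underlying: z-pir-ag-lu
CLASS=mi - signalled by the affix z-
NUM=so - signalled by the affix -ag
TOR=fe - signalled by the affix -lu
check: zpiraglu -> zpiraglu -> zpiraglu -> zepiragelu -> zepirageli
lemma: pir; CLASS=mi; NUM=so; TOR=fe


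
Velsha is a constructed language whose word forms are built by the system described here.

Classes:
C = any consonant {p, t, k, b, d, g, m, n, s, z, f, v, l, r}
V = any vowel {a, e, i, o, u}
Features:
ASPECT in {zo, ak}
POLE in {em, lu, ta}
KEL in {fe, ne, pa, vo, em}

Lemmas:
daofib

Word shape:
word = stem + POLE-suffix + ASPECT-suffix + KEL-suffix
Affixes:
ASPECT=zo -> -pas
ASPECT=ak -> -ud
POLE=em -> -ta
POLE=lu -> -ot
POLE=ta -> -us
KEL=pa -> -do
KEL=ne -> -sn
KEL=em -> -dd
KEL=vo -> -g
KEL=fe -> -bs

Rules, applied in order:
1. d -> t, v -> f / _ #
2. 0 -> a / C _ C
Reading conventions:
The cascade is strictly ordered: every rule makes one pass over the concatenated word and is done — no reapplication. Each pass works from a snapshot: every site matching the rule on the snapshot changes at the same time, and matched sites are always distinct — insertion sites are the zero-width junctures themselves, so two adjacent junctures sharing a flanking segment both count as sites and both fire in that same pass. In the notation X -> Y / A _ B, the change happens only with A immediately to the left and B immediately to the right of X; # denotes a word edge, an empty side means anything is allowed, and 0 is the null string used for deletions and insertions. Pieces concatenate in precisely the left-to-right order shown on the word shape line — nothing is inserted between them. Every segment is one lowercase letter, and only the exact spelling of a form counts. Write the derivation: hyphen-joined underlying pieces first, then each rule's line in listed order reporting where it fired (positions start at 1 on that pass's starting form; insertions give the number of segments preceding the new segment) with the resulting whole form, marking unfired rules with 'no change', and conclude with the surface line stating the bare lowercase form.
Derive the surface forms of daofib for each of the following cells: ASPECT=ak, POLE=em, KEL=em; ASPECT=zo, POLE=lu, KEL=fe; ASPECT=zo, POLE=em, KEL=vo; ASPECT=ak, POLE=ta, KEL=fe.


cell ASPECT=ak, POLE=em, KEL=em:
underlying: daofib-ta-ud-dd
1. d -> t, v -> f / _ #: fires at position(s) 12: daofibtauddt
2. 0 -> a / C _ C: inserts after position(s) 6, 10, 11: daofibataudadat
surface: daofibataudadat

cell ASPECT=zo, POLE=lu, KEL=fe:
underlying: daofib-ot-pas-bs
1. d -> t, v -> f / _ #: no change
2. 0 -> a / C _ C: inserts after position(s) 8, 11, 12: daofibotapasabas
surface: daofibotapasabas

cell ASPECT=zo, POLE=em, KEL=vo:
underlying: daofib-ta-pas-g
1. d -> t, v -> f / _ #: no change
2. 0 -> a / C _ C: inserts after position(s) 6, 11: daofibatapasag
surface: daofibatapasag

cell ASPECT=ak, POLE=ta, KEL=fe:
underlying: daofib-us-ud-bs
1. d -> t, v -> f / _ #: no change
2. 0 -> a / C _ C: inserts after position(s) 10, 11: daofibusudabas
surface: daofibusudabas


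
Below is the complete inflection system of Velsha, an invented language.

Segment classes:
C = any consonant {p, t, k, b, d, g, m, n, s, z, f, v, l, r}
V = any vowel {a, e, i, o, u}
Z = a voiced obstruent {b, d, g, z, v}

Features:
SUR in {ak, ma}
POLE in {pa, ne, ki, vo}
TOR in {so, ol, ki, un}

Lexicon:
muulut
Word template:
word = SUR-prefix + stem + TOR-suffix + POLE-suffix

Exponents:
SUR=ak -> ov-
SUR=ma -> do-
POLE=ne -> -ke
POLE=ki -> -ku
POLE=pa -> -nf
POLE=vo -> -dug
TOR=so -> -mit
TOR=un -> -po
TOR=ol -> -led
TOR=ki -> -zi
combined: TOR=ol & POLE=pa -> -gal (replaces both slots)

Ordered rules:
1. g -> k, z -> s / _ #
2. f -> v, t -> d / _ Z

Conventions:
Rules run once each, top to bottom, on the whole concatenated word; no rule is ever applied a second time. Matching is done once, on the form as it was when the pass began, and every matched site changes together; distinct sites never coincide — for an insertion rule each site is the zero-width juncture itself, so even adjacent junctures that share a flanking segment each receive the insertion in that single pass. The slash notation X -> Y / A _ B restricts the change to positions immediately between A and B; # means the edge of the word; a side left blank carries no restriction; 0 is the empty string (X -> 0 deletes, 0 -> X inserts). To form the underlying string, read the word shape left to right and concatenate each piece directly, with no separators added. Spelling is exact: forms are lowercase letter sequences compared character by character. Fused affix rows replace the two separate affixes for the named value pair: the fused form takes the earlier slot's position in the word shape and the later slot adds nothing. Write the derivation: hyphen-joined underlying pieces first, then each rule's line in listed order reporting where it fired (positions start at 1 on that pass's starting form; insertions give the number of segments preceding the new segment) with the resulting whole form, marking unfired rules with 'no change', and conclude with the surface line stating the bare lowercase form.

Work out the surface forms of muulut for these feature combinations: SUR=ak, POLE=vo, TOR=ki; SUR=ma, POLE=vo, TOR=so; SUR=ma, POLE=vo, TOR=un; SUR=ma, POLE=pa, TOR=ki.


cell SUR=ak, POLE=vo, TOR=ki:
underlying: ov-muulut-zi-dug
1. g -> k, z -> s / _ #: fires at position(s) 13: ovmuulutziduk
2. f -> v, t -> d / _ Z: fires at position(s) 8: ovmuuludziduk
surface: ovmuuludziduk

cell SUR=ma, POLE=vo, TOR=so:
underlying: do-muulut-mit-dug
1. g -> k, z -> s / _ #: fires at position(s) 14: domuulutmitduk
2. f -> v, t -> d / _ Z: fires at position(s) 11: domuulutmidduk
surface: domuulutmidduk

cell SUR=ma, POLE=vo, TOR=un:
underlying: do-muulut-po-dug
1. g -> k, z -> s / _ #: fires at position(s) 13: domuulutpoduk
2. f -> v, t -> d / _ Z: no change
surface: domuulutpoduk

cell SUR=ma, POLE=pa, TOR=ki:
underlying: do-muulut-zi-nf
1. g -> k, z -> s / _ #: no change
2. f -> v, t -> d / _ Z: fires at position(s) 8: domuuludzinf
surface: domuuludzinf


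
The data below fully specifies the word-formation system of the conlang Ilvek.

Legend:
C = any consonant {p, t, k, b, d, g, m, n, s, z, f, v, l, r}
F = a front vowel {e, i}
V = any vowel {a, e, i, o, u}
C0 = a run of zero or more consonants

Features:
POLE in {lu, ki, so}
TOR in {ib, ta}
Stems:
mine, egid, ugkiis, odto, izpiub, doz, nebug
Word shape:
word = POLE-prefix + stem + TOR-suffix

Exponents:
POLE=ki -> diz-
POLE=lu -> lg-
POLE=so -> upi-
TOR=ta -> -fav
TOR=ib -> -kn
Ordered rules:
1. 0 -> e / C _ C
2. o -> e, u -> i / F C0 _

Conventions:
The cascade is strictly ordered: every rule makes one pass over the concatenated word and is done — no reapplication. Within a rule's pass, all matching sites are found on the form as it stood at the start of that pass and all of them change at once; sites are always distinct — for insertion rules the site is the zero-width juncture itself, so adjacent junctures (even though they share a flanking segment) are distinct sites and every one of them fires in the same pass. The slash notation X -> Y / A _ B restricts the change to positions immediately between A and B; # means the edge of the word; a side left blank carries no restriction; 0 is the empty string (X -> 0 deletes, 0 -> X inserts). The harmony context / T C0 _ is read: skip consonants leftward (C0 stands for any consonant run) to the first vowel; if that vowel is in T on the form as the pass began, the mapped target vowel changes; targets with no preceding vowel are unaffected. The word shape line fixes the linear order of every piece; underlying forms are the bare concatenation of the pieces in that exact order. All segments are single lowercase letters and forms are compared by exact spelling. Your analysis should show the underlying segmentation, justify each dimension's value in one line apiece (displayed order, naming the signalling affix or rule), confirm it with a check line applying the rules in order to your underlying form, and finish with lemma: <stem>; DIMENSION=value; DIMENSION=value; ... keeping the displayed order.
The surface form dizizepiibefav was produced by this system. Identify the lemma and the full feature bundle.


underlying: diz-izpiub-fav
POLE=ki - signalled by the affix diz-
TOR=ta - signalled by the affix -fav
check: dizizpiubfav -> dizizepiubefav -> dizizepiibefav
lemma: izpiub; POLE=ki; TOR=ta
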